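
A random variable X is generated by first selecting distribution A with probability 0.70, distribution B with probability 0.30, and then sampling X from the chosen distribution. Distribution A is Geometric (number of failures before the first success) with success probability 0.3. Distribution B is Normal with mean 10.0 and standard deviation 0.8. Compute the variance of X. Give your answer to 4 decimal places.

Per component, A: μ=2.33333, E[X²]=13.2222; B: μ=10, E[X²]=100.64.
E[X] = 0.7·2.33333 + 0.3·10 = 4.63333.
E[X²] = 0.7·13.2222 + 0.3·100.64 = 39.4476.
Var(X) = E[X²] − (E[X])² = 39.4476 − 21.4678 = 17.9798.

17.9798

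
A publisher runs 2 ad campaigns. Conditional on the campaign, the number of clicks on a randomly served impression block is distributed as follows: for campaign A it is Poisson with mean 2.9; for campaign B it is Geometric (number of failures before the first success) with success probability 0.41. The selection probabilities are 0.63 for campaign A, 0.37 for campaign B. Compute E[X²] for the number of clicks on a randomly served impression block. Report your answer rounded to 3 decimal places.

For each component E[X²] = Var + (mean)², giving A: 11.31; B: 5.58061.
Overall E[X²] = 0.63·11.31 + 0.37·5.58061 = 9.19012.

9.190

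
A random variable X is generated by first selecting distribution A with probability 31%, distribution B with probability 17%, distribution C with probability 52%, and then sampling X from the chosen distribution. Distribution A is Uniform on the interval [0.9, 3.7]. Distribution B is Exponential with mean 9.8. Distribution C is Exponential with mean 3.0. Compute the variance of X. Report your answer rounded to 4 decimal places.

28.3403

Per component, A: μ=2.3, E[X²]=5.94333; B: μ=9.8, E[X²]=192.08; C: μ=3, E[X²]=18.
E[X] = 0.31·2.3 + 0.17·9.8 + 0.52·3 = 3.939.
E[X²] = 0.31·5.94333 + 0.17·192.08 + 0.52·18 = 43.856.
Var(X) = E[X²] − (E[X])² = 43.856 − 15.5157 = 28.3403.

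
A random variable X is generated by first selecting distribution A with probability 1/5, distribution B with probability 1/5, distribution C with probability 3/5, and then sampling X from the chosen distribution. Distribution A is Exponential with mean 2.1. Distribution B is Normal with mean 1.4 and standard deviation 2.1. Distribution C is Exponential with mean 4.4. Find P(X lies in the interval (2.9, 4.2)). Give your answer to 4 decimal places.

0.1319

Conditional on each component, P(2.9 < X < 4.2): A: 0.116004; B: 0.146314; C: 0.132334.
By total probability, P(2.9 < X < 4.2) = 0.2·0.116004 + 0.2·0.146314 + 0.6·0.132334 = 0.131864.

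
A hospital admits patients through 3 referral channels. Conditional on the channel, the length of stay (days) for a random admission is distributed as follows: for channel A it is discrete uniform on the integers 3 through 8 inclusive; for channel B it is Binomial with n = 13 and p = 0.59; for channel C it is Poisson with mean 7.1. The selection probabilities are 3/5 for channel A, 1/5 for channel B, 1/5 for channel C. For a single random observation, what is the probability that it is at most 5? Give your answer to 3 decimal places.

Conditional on each channel, P(X ≤ 5): A: 0.5; B: 0.111395; C: 0.288119.
By total probability, P(X ≤ 5) = 0.6·0.5 + 0.2·0.111395 + 0.2·0.288119 = 0.379903.

0.380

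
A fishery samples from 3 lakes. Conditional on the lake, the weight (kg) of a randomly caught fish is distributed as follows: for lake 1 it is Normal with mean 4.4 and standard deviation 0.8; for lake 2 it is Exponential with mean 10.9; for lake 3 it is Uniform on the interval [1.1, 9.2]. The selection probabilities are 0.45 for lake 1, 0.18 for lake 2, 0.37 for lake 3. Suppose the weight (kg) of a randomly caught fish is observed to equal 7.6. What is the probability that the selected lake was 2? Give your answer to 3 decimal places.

0.152

Likelihoods f(7.6 | ·): 1: 0.000167288; 2: 0.0456838; 3: 0.123457.
Posterior ∝ prior × likelihood. Numerator for 2: 0.18·0.0456838 = 0.00822309.
Normalizing constant: 0.45·0.000167288 + 0.18·0.0456838 + 0.37·0.123457 = 0.0539774.
P(2 | observation) = 0.00822309 / 0.0539774 = 0.152343.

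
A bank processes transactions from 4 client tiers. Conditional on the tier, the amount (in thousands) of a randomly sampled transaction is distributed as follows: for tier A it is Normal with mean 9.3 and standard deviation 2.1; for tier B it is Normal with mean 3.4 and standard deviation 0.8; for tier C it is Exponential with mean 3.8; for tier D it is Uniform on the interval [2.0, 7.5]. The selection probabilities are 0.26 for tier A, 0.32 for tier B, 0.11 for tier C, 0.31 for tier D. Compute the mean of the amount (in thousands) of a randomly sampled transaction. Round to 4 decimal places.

5.3965

Component means — A: 9.3; B: 3.4; C: 3.8; D: 4.75.
E[X] = 0.26·9.3 + 0.32·3.4 + 0.11·3.8 + 0.31·4.75 = 5.3965.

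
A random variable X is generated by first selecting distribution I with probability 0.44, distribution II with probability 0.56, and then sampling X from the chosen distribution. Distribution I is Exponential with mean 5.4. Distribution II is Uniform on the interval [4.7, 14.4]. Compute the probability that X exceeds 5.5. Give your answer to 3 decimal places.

0.673

Conditional on each component, P(X > 5.5): I: 0.36113; II: 0.917526.
By total probability, P(X > 5.5) = 0.44·0.36113 + 0.56·0.917526 = 0.672711.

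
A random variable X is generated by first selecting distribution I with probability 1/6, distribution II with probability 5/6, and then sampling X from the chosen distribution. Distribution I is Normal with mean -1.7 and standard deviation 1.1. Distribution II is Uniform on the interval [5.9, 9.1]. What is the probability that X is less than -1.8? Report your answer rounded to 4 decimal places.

0.0773

Conditional on each component, P(X < -1.8): I: 0.463782; II: 0.
By total probability, P(X < -1.8) = 0.166667·0.463782 + 0.833333·0 = 0.0772971.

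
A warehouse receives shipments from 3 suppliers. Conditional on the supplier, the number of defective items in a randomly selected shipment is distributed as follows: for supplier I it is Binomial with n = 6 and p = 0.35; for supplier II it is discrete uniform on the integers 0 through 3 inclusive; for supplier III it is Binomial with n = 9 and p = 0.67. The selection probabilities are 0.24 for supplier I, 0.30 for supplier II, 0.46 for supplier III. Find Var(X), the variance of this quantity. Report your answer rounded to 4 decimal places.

6.1809

Per component, I: μ=2.1, E[X²]=5.775; II: μ=1.5, E[X²]=3.5; III: μ=6.03, E[X²]=38.3508.
E[X] = 0.24·2.1 + 0.3·1.5 + 0.46·6.03 = 3.7278.
E[X²] = 0.24·5.775 + 0.3·3.5 + 0.46·38.3508 = 20.0774.
Var(X) = E[X²] − (E[X])² = 20.0774 − 13.8965 = 6.18088.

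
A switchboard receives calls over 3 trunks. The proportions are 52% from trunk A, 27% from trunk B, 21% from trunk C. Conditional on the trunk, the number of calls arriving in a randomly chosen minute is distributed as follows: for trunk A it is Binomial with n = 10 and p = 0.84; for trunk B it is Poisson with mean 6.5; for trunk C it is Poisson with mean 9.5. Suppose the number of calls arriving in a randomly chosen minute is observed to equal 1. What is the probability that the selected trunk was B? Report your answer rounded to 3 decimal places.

0.946

Likelihoods P(X=1 | ·): A: 5.77244e-07; B: 0.00977235; C: 0.000711092.
Posterior ∝ prior × likelihood. Numerator for B: 0.27·0.00977235 = 0.00263854.
Normalizing constant: 0.52·5.77244e-07 + 0.27·0.00977235 + 0.21·0.000711092 = 0.00278817.
P(B | observation) = 0.00263854 / 0.00278817 = 0.946334.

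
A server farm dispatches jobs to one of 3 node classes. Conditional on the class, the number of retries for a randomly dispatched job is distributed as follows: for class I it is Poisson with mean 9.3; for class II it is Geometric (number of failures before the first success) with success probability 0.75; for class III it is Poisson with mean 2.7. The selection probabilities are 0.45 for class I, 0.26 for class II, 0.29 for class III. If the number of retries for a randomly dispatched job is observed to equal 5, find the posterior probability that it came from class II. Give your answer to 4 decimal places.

0.0040

Likelihoods P(X=5 | ·): I: 0.0530023; II: 0.000732422; III: 0.0803605.
Posterior ∝ prior × likelihood. Numerator for II: 0.26·0.000732422 = 0.00019043.
Normalizing constant: 0.45·0.0530023 + 0.26·0.000732422 + 0.29·0.0803605 = 0.047346.
P(II | observation) = 0.00019043 / 0.047346 = 0.00402209.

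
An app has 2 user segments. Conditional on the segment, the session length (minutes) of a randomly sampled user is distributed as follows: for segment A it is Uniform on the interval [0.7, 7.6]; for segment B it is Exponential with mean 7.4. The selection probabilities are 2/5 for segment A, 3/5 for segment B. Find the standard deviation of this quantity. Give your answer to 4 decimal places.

6.0810

Per component, A: μ=4.15, E[X²]=21.19; B: μ=7.4, E[X²]=109.52.
E[X] = 0.4·4.15 + 0.6·7.4 = 6.1.
E[X²] = 0.4·21.19 + 0.6·109.52 = 74.188.
Var(X) = E[X²] − (E[X])² = 74.188 − 37.21 = 36.978.
SD(X) = √36.978 = 6.08095.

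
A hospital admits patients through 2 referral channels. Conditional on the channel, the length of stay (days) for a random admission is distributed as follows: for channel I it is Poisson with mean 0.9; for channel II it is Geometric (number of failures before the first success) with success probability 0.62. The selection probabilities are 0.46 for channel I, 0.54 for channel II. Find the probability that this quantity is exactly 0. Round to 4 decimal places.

Conditional on each channel, P(X = 0): I: 0.40657; II: 0.62.
By total probability, P(X = 0) = 0.46·0.40657 + 0.54·0.62 = 0.521822.

0.5218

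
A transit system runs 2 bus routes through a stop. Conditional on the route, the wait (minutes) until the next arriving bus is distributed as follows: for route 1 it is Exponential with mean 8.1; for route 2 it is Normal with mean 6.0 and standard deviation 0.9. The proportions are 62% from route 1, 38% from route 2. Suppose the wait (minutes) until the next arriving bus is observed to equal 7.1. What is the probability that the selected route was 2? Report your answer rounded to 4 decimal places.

0.7147

Likelihoods f(7.1 | ·): 1: 0.0513851; 2: 0.210033.
Posterior ∝ prior × likelihood. Numerator for 2: 0.38·0.210033 = 0.0798125.
Normalizing constant: 0.62·0.0513851 + 0.38·0.210033 = 0.111671.
P(2 | observation) = 0.0798125 / 0.111671 = 0.714709.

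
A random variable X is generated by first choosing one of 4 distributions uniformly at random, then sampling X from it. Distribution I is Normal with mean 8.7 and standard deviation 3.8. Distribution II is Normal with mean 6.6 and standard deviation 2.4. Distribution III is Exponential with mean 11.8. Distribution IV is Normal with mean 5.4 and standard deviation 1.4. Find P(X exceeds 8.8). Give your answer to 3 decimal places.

Conditional on each component, P(X > 8.8): I: 0.489503; II: 0.179659; III: 0.474372; IV: 0.00757922.
By total probability, P(X > 8.8) = 0.25·0.489503 + 0.25·0.179659 + 0.25·0.474372 + 0.25·0.00757922 = 0.287778.

0.288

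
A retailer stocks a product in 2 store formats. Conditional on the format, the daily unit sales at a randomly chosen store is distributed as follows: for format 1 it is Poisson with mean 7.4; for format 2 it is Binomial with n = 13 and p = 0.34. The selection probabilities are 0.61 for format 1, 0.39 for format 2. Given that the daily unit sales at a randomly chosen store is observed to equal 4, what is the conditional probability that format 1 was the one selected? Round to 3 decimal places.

Likelihoods P(X=4 | ·): 1: 0.0763724; 2: 0.227048.
Posterior ∝ prior × likelihood. Numerator for 1: 0.61·0.0763724 = 0.0465872.
Normalizing constant: 0.61·0.0763724 + 0.39·0.227048 = 0.135136.
P(1 | observation) = 0.0465872 / 0.135136 = 0.344743.

0.345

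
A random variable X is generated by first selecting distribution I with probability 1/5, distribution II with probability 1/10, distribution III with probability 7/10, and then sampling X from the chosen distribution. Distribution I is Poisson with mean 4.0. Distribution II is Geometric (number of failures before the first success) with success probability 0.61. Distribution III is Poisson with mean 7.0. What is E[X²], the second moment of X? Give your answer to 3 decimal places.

43.346

For each component E[X²] = Var + (mean)², giving I: 20; II: 1.45687; III: 56.
Overall E[X²] = 0.2·20 + 0.1·1.45687 + 0.7·56 = 43.3457.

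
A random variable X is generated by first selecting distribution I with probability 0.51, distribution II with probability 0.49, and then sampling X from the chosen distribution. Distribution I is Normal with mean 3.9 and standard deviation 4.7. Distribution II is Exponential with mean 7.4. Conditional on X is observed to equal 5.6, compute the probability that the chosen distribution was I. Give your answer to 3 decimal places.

0.566

Likelihoods f(5.6 | ·): I: 0.0795066; II: 0.0634035.
Posterior ∝ prior × likelihood. Numerator for I: 0.51·0.0795066 = 0.0405484.
Normalizing constant: 0.51·0.0795066 + 0.49·0.0634035 = 0.0716161.
P(I | observation) = 0.0405484 / 0.0716161 = 0.566191.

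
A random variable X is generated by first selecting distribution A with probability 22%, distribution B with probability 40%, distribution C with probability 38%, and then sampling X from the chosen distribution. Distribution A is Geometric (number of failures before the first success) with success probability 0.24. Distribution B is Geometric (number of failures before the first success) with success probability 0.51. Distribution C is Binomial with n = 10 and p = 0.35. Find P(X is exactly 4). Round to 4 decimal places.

0.1197

Conditional on each component, P(X = 4): A: 0.0800692; B: 0.0294005; C: 0.237668.
By total probability, P(X = 4) = 0.22·0.0800692 + 0.4·0.0294005 + 0.38·0.237668 = 0.119689.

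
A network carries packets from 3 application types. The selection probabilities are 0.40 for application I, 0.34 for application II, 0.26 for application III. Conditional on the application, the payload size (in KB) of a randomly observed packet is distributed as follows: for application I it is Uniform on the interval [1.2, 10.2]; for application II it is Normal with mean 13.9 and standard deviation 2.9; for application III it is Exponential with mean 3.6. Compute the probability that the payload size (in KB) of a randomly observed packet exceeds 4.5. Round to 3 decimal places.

0.668

Conditional on each application, P(X > 4.5): I: 0.633333; II: 0.999405; III: 0.286505.
By total probability, P(X > 4.5) = 0.4·0.633333 + 0.34·0.999405 + 0.26·0.286505 = 0.667622.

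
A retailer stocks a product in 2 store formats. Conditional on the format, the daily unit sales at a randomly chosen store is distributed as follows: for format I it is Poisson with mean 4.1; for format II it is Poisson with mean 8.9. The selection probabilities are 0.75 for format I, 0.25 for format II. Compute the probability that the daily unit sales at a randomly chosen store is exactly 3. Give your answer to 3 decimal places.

0.147

Conditional on each format, P(X = 3): I: 0.190368; II: 0.016025.
By total probability, P(X = 3) = 0.75·0.190368 + 0.25·0.016025 = 0.146782.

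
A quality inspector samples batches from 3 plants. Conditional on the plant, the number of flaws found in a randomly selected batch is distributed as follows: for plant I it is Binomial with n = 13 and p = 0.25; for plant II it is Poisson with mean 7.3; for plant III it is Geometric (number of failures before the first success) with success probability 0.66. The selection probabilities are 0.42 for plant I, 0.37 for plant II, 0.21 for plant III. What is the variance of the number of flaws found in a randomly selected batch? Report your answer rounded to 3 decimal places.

10.674

Per component, I: μ=3.25, E[X²]=13; II: μ=7.3, E[X²]=60.59; III: μ=0.515152, E[X²]=1.04591.
E[X] = 0.42·3.25 + 0.37·7.3 + 0.21·0.515152 = 4.17418.
E[X²] = 0.42·13 + 0.37·60.59 + 0.21·1.04591 = 28.0979.
Var(X) = E[X²] − (E[X])² = 28.0979 − 17.4238 = 10.6741.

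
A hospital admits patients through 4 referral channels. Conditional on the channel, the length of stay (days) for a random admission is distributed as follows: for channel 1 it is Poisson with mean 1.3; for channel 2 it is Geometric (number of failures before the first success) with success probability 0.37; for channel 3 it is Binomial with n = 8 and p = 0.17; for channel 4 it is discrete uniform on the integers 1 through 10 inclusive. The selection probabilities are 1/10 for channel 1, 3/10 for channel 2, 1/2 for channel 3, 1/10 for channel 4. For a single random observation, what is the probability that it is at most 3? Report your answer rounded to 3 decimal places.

0.862

Conditional on each channel, P(X ≤ 3): 1: 0.956905; 2: 0.84247; 3: 0.967214; 4: 0.3.
By total probability, P(X ≤ 3) = 0.1·0.956905 + 0.3·0.84247 + 0.5·0.967214 + 0.1·0.3 = 0.862038.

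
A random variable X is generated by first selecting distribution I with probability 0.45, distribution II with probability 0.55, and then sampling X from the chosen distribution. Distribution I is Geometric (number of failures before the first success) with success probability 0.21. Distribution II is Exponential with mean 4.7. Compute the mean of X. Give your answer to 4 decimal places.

4.2779

Component means — I: 3.7619; II: 4.7.
E[X] = 0.45·3.7619 + 0.55·4.7 = 4.27786.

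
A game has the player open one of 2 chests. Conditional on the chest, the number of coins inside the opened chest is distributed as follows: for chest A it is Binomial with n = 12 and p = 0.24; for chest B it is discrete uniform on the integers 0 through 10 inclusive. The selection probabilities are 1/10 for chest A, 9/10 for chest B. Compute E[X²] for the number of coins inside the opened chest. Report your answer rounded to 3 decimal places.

For each component E[X²] = Var + (mean)², giving A: 10.4832; B: 35.
Overall E[X²] = 0.1·10.4832 + 0.9·35 = 32.5483.

32.548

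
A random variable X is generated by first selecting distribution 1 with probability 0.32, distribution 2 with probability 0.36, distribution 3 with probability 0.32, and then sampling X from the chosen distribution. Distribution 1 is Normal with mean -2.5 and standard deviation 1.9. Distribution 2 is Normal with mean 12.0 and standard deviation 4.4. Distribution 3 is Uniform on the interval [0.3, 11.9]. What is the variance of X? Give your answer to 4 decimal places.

Per component, 1: μ=-2.5, E[X²]=9.86; 2: μ=12, E[X²]=163.36; 3: μ=6.1, E[X²]=48.4233.
E[X] = 0.32·-2.5 + 0.36·12 + 0.32·6.1 = 5.472.
E[X²] = 0.32·9.86 + 0.36·163.36 + 0.32·48.4233 = 77.4603.
Var(X) = E[X²] − (E[X])² = 77.4603 − 29.9428 = 47.5175.

47.5175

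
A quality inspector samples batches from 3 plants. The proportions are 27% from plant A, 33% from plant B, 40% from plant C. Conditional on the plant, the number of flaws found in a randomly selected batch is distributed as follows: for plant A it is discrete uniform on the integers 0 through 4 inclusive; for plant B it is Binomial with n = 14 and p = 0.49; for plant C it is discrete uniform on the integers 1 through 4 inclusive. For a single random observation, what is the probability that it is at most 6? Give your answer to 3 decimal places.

0.810

Conditional on each plant, P(X ≤ 6): A: 1; B: 0.424859; C: 1.
By total probability, P(X ≤ 6) = 0.27·1 + 0.33·0.424859 + 0.4·1 = 0.810204.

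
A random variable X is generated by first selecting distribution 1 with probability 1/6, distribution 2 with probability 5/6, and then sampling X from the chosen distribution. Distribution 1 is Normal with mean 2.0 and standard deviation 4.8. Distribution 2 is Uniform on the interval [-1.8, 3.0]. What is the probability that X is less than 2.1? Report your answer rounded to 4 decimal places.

Conditional on each component, P(X < 2.1): 1: 0.508311; 2: 0.8125.
By total probability, P(X < 2.1) = 0.166667·0.508311 + 0.833333·0.8125 = 0.761802.

0.7618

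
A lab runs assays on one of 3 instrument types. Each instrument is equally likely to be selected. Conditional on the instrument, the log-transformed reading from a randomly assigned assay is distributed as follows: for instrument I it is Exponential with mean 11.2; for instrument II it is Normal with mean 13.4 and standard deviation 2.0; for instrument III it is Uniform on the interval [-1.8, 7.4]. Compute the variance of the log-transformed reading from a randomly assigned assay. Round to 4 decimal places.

66.3600

Per component, I: μ=11.2, E[X²]=250.88; II: μ=13.4, E[X²]=183.56; III: μ=2.8, E[X²]=14.8933.
E[X] = 0.333333·11.2 + 0.333333·13.4 + 0.333333·2.8 = 9.13333.
E[X²] = 0.333333·250.88 + 0.333333·183.56 + 0.333333·14.8933 = 149.778.
Var(X) = E[X²] − (E[X])² = 149.778 − 83.4178 = 66.36.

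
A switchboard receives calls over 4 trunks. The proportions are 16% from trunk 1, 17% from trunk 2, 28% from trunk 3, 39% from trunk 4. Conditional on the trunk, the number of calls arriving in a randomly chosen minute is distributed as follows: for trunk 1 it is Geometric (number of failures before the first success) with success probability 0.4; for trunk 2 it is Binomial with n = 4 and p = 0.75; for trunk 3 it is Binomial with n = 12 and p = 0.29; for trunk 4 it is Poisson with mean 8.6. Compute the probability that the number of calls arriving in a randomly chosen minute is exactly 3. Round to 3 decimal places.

0.162

Conditional on each trunk, P(X = 3): 1: 0.0864; 2: 0.421875; 3: 0.246004; 4: 0.0195169.
By total probability, P(X = 3) = 0.16·0.0864 + 0.17·0.421875 + 0.28·0.246004 + 0.39·0.0195169 = 0.162035.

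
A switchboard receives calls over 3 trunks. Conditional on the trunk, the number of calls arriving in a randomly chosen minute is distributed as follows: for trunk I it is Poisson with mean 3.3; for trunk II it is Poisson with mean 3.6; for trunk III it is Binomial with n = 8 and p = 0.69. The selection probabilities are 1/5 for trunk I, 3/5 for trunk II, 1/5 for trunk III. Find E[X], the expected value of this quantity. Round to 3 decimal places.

Component means — I: 3.3; II: 3.6; III: 5.52.
E[X] = 0.2·3.3 + 0.6·3.6 + 0.2·5.52 = 3.924.

3.924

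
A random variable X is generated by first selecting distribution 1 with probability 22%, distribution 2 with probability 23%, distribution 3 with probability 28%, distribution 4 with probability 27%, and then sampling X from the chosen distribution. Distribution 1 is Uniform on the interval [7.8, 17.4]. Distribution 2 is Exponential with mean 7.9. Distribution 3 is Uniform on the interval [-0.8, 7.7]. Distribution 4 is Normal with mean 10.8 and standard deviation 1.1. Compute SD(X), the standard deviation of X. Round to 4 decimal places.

Per component, 1: μ=12.6, E[X²]=166.44; 2: μ=7.9, E[X²]=124.82; 3: μ=3.45, E[X²]=17.9233; 4: μ=10.8, E[X²]=117.85.
E[X] = 0.22·12.6 + 0.23·7.9 + 0.28·3.45 + 0.27·10.8 = 8.471.
E[X²] = 0.22·166.44 + 0.23·124.82 + 0.28·17.9233 + 0.27·117.85 = 102.163.
Var(X) = E[X²] − (E[X])² = 102.163 − 71.7578 = 30.4056.
SD(X) = √30.4056 = 5.51413.

5.5141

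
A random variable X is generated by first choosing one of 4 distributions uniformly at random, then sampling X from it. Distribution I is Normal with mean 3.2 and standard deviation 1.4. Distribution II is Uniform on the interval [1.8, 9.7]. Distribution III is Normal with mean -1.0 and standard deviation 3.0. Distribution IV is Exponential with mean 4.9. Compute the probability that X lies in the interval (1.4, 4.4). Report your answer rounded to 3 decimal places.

Conditional on each component, P(1.4 < X < 4.4): I: 0.705046; II: 0.329114; III: 0.175925; IV: 0.344077.
By total probability, P(1.4 < X < 4.4) = 0.25·0.705046 + 0.25·0.329114 + 0.25·0.175925 + 0.25·0.344077 = 0.38854.

0.389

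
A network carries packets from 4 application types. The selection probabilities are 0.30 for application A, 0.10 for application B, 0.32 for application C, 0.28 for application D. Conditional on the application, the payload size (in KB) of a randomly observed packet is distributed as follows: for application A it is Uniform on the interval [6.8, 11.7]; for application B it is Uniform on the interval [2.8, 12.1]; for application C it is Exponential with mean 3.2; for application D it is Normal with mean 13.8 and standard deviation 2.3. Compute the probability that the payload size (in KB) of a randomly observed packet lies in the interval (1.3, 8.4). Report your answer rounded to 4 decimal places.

Conditional on each application, P(1.3 < X < 8.4): A: 0.326531; B: 0.602151; C: 0.593704; D: 0.00944164.
By total probability, P(1.3 < X < 8.4) = 0.3·0.326531 + 0.1·0.602151 + 0.32·0.593704 + 0.28·0.00944164 = 0.350803.

0.3508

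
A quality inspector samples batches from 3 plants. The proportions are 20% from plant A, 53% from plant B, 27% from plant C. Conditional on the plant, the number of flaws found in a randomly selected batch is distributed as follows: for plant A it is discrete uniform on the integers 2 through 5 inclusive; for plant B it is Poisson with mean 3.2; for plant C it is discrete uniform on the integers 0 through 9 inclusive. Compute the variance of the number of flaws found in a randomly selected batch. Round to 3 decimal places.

4.479

Per component, A: μ=3.5, E[X²]=13.5; B: μ=3.2, E[X²]=13.44; C: μ=4.5, E[X²]=28.5.
E[X] = 0.2·3.5 + 0.53·3.2 + 0.27·4.5 = 3.611.
E[X²] = 0.2·13.5 + 0.53·13.44 + 0.27·28.5 = 17.5182.
Var(X) = E[X²] − (E[X])² = 17.5182 − 13.0393 = 4.47888.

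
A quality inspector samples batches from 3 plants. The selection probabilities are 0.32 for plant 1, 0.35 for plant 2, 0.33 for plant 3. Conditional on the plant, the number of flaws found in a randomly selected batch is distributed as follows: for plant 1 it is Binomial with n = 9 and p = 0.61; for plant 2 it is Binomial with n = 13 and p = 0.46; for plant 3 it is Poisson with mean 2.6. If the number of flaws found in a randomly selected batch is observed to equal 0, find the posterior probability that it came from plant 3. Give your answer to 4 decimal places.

0.9926

Likelihoods P(X=0 | ·): 1: 0.000208728; 2: 0.000331985; 3: 0.0742736.
Posterior ∝ prior × likelihood. Numerator for 3: 0.33·0.0742736 = 0.0245103.
Normalizing constant: 0.32·0.000208728 + 0.35·0.000331985 + 0.33·0.0742736 = 0.0246933.
P(3 | observation) = 0.0245103 / 0.0246933 = 0.99259.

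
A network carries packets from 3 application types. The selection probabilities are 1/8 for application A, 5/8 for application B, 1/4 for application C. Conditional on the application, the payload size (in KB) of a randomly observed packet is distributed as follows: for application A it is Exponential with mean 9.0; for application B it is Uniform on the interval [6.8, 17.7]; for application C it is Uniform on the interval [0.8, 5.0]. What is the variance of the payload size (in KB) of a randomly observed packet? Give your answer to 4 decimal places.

32.3283

Per component, A: μ=9, E[X²]=162; B: μ=12.25, E[X²]=159.963; C: μ=2.9, E[X²]=9.88.
E[X] = 0.125·9 + 0.625·12.25 + 0.25·2.9 = 9.50625.
E[X²] = 0.125·162 + 0.625·159.963 + 0.25·9.88 = 122.697.
Var(X) = E[X²] − (E[X])² = 122.697 − 90.3688 = 32.3283.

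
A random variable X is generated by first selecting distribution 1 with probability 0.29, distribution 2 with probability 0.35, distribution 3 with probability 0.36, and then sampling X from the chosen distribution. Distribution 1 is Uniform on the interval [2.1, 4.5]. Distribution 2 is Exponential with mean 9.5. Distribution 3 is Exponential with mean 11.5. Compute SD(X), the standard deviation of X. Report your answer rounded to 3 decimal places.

9.527

Per component, 1: μ=3.3, E[X²]=11.37; 2: μ=9.5, E[X²]=180.5; 3: μ=11.5, E[X²]=264.5.
E[X] = 0.29·3.3 + 0.35·9.5 + 0.36·11.5 = 8.422.
E[X²] = 0.29·11.37 + 0.35·180.5 + 0.36·264.5 = 161.692.
Var(X) = E[X²] − (E[X])² = 161.692 − 70.9301 = 90.7622.
SD(X) = √90.7622 = 9.52692.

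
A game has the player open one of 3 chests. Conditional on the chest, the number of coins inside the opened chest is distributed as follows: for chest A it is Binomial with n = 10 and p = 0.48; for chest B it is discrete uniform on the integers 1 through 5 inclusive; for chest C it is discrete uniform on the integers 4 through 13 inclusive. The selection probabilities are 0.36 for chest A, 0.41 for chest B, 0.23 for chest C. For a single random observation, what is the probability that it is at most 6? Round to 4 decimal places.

Conditional on each chest, P(X ≤ 6): A: 0.858973; B: 1; C: 0.3.
By total probability, P(X ≤ 6) = 0.36·0.858973 + 0.41·1 + 0.23·0.3 = 0.78823.

0.7882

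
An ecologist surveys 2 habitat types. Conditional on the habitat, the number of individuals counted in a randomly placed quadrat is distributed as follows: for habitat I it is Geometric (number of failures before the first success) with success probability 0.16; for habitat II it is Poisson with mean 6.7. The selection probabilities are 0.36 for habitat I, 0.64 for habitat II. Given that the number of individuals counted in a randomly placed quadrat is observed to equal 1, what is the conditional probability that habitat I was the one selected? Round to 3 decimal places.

0.902

Likelihoods P(X=1 | ·): I: 0.1344; II: 0.00824711.
Posterior ∝ prior × likelihood. Numerator for I: 0.36·0.1344 = 0.048384.
Normalizing constant: 0.36·0.1344 + 0.64·0.00824711 = 0.0536622.
P(I | observation) = 0.048384 / 0.0536622 = 0.901641.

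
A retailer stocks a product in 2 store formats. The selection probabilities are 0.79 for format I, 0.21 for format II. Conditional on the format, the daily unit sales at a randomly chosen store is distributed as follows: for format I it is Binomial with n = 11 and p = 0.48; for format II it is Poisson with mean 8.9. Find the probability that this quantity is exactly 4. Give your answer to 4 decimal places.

Conditional on each format, P(X = 4): I: 0.180095; II: 0.0356556.
By total probability, P(X = 4) = 0.79·0.180095 + 0.21·0.0356556 = 0.149763.

0.1498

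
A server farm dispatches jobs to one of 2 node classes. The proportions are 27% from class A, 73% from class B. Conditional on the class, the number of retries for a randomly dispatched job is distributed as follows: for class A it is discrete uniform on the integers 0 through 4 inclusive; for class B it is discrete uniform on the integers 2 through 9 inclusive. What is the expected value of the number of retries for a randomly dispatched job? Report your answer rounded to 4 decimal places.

Component means — A: 2; B: 5.5.
E[X] = 0.27·2 + 0.73·5.5 = 4.555.

4.5550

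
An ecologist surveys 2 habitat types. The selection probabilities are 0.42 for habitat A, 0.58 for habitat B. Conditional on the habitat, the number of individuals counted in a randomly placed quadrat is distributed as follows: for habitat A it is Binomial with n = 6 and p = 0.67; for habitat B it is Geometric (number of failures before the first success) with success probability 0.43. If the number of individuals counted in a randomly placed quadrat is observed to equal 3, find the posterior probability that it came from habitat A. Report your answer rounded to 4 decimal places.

Likelihoods P(X=3 | ·): A: 0.21617; B: 0.079633.
Posterior ∝ prior × likelihood. Numerator for A: 0.42·0.21617 = 0.0907916.
Normalizing constant: 0.42·0.21617 + 0.58·0.079633 = 0.136979.
P(A | observation) = 0.0907916 / 0.136979 = 0.662815.

0.6628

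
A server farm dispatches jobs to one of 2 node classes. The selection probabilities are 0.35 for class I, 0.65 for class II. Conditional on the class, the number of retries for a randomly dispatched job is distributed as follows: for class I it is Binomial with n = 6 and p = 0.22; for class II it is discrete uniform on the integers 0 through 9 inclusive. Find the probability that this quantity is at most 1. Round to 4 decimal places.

0.3422

Conditional on each class, P(X ≤ 1): I: 0.606307; II: 0.2.
By total probability, P(X ≤ 1) = 0.35·0.606307 + 0.65·0.2 = 0.342207.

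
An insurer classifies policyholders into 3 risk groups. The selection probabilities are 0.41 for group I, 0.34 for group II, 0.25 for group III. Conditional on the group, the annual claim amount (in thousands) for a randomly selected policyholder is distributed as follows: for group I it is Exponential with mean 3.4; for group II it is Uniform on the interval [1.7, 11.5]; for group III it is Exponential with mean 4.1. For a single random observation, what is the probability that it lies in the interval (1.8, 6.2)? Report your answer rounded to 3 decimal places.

Conditional on each group, P(1.8 < X < 6.2): I: 0.427496; II: 0.44898; III: 0.424239.
By total probability, P(1.8 < X < 6.2) = 0.41·0.427496 + 0.34·0.44898 + 0.25·0.424239 = 0.433986.

0.434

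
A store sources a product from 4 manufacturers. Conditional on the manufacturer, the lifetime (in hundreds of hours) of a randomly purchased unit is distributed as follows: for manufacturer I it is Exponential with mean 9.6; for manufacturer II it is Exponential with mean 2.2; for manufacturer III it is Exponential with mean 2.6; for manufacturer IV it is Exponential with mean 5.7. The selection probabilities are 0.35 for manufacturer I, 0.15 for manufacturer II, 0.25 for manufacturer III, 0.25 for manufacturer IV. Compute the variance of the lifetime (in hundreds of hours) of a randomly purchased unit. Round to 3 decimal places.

52.354

Per component, I: μ=9.6, E[X²]=184.32; II: μ=2.2, E[X²]=9.68; III: μ=2.6, E[X²]=13.52; IV: μ=5.7, E[X²]=64.98.
E[X] = 0.35·9.6 + 0.15·2.2 + 0.25·2.6 + 0.25·5.7 = 5.765.
E[X²] = 0.35·184.32 + 0.15·9.68 + 0.25·13.52 + 0.25·64.98 = 85.589.
Var(X) = E[X²] − (E[X])² = 85.589 − 33.2352 = 52.3538.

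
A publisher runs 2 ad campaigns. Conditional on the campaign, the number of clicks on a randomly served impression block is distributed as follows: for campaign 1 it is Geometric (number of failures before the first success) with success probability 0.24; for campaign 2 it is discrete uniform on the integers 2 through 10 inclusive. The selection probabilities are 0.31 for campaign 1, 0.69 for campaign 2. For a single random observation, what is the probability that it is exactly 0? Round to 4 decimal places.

0.0744

Conditional on each campaign, P(X = 0): 1: 0.24; 2: 0.
By total probability, P(X = 0) = 0.31·0.24 + 0.69·0 = 0.0744.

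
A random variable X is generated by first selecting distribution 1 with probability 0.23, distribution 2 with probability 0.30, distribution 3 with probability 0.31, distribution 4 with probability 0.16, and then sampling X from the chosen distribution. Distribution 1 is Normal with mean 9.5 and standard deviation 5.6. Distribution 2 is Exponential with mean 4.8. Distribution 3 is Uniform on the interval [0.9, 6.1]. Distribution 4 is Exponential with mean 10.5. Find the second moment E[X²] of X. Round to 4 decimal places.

For each component E[X²] = Var + (mean)², giving 1: 121.61; 2: 46.08; 3: 14.5033; 4: 220.5.
Overall E[X²] = 0.23·121.61 + 0.3·46.08 + 0.31·14.5033 + 0.16·220.5 = 81.5703.

81.5703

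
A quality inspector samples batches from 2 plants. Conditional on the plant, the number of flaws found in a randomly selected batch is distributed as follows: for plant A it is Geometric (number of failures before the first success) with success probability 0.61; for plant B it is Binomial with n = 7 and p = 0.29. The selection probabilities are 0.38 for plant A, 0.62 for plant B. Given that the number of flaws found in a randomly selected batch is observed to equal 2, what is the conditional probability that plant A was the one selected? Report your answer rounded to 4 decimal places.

0.1514

Likelihoods P(X=2 | ·): A: 0.092781; B: 0.318645.
Posterior ∝ prior × likelihood. Numerator for A: 0.38·0.092781 = 0.0352568.
Normalizing constant: 0.38·0.092781 + 0.62·0.318645 = 0.232817.
P(A | observation) = 0.0352568 / 0.232817 = 0.151436.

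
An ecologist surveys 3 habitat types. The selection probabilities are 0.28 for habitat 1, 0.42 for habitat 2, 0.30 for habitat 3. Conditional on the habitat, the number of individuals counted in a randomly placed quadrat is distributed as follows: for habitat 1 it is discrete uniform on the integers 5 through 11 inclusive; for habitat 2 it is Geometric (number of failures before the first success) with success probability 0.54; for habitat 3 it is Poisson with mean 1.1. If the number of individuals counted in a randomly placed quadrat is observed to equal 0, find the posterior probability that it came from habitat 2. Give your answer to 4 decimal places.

0.6943

Likelihoods P(X=0 | ·): 1: 0; 2: 0.54; 3: 0.332871.
Posterior ∝ prior × likelihood. Numerator for 2: 0.42·0.54 = 0.2268.
Normalizing constant: 0.28·0 + 0.42·0.54 + 0.3·0.332871 = 0.326661.
P(2 | observation) = 0.2268 / 0.326661 = 0.694297.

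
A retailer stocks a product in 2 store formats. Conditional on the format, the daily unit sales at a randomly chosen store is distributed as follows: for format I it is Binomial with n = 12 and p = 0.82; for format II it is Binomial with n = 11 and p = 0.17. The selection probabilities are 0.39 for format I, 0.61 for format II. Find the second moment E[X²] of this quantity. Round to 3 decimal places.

For each component E[X²] = Var + (mean)², giving I: 98.5968; II: 5.049.
Overall E[X²] = 0.39·98.5968 + 0.61·5.049 = 41.5326.

41.533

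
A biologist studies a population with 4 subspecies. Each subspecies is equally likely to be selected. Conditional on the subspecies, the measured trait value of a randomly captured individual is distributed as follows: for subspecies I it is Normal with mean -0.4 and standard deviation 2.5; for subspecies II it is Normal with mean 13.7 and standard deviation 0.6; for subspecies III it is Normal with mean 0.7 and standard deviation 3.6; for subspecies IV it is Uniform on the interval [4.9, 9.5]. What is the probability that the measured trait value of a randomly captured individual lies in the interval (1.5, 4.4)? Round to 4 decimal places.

Conditional on each subspecies, P(1.5 < X < 4.4): I: 0.196198; II: 0; III: 0.260043; IV: 0.
By total probability, P(1.5 < X < 4.4) = 0.25·0.196198 + 0.25·0 + 0.25·0.260043 + 0.25·0 = 0.11406.

0.1141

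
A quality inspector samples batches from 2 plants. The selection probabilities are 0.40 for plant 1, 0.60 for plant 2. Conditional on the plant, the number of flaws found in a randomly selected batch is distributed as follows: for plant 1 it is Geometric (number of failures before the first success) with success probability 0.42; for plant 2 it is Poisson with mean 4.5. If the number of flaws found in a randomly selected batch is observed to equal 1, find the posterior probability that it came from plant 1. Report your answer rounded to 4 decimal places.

Likelihoods P(X=1 | ·): 1: 0.2436; 2: 0.0499905.
Posterior ∝ prior × likelihood. Numerator for 1: 0.4·0.2436 = 0.09744.
Normalizing constant: 0.4·0.2436 + 0.6·0.0499905 = 0.127434.
P(1 | observation) = 0.09744 / 0.127434 = 0.764629.

0.7646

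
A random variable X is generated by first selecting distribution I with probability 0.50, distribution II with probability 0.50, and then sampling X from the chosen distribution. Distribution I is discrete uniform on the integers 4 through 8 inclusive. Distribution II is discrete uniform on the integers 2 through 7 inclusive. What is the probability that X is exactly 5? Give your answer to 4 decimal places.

Conditional on each component, P(X = 5): I: 0.2; II: 0.166667.
By total probability, P(X = 5) = 0.5·0.2 + 0.5·0.166667 = 0.183333.

0.1833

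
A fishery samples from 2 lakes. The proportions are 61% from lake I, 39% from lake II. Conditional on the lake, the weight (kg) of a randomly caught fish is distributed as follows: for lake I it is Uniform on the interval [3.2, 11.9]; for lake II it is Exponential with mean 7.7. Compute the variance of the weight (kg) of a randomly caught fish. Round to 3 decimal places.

Per component, I: μ=7.55, E[X²]=63.31; II: μ=7.7, E[X²]=118.58.
E[X] = 0.61·7.55 + 0.39·7.7 = 7.6085.
E[X²] = 0.61·63.31 + 0.39·118.58 = 84.8653.
Var(X) = E[X²] − (E[X])² = 84.8653 − 57.8893 = 26.976.

26.976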